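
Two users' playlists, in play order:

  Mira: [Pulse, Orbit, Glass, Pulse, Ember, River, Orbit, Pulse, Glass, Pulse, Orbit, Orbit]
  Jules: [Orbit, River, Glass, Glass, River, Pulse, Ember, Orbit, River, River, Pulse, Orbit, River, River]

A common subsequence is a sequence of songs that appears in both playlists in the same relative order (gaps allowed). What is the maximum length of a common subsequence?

7

Match Orbit [2,1] → Glass [3,4] → Pulse [4,6] → Ember [5,7] → River [6,10] → Pulse [10,11] → Orbit [11,12] — 7 songs in the same relative order in both. Since dp[12][14] = 7, nothing longer is possible.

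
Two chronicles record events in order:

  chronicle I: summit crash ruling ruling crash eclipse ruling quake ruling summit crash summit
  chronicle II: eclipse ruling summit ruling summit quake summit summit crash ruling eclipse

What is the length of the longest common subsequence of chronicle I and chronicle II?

One common subsequence of length 5: summit (chronicle I #1, chronicle II #3); then ruling (chronicle I #3, chronicle II #4); then quake (chronicle I #8, chronicle II #6); then summit (chronicle I #10, chronicle II #8); then crash (chronicle I #11, chronicle II #9). Since dp[12][11] = 5, nothing longer is possible.

5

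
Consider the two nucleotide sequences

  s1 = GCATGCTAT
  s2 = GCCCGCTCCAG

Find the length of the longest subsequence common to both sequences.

Let dp[i][j] be the LCS length of the first i bases of s1 and the first j bases of s2. dp[i][j] = dp[i-1][j-1]+1 when the i-th and j-th bases match, else max(dp[i-1][j], dp[i][j-1]).
    ·  G  C  C  C  G  C  T  C  C  A  G
 ·  0  0  0  0  0  0  0  0  0  0  0  0
 G  0  1  1  1  1  1  1  1  1  1  1  1
 C  0  1  2  2  2  2  2  2  2  2  2  2
 A  0  1  2  2  2  2  2  2  2  2  3  3
 T  0  1  2  2  2  2  2  3  3  3  3  3
 G  0  1  2  2  2  3  3  3  3  3  3  4
 C  0  1  2  3  3  3  4  4  4  4  4  4
 T  0  1  2  3  3  3  4  5  5  5  5  5
 A  0  1  2  3  3  3  4  5  5  5  6  6
 T  0  1  2  3  3  3  4  5  5  5  6  6
dp[9][11] = 6. One LCS (by backtracking along matches): GCGCTA.

6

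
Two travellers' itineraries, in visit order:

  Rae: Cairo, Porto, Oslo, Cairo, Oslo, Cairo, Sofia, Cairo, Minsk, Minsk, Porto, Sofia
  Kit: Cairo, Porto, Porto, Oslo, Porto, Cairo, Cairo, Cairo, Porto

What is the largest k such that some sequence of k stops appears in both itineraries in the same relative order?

7

One common subsequence of length 7: Cairo (Rae #1, Kit #1), then Porto (Rae #2, Kit #3), then Oslo (Rae #3, Kit #4), then Cairo (Rae #4, Kit #6), then Cairo (Rae #6, Kit #7), then Cairo (Rae #8, Kit #8), then Porto (Rae #11, Kit #9). The LCS DP gives dp[12][9] = 7, so this is optimal.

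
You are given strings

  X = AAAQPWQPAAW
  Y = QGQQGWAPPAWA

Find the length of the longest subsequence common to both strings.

5

Let dp[i][j] be the LCS length of the first i characters of X and the first j characters of Y. dp[i][j] = dp[i-1][j-1]+1 when the i-th and j-th characters match, else max(dp[i-1][j], dp[i][j-1]).
    ·  Q  G  Q  Q  G  W  A  P  P  A  W  A
 ·  0  0  0  0  0  0  0  0  0  0  0  0  0
 A  0  0  0  0  0  0  0  1  1  1  1  1  1
 A  0  0  0  0  0  0  0  1  1  1  2  2  2
 A  0  0  0  0  0  0  0  1  1  1  2  2  3
 Q  0  1  1  1  1  1  1  1  1  1  2  2  3
 P  0  1  1  1  1  1  1  1  2  2  2  2  3
 W  0  1  1  1  1  1  2  2  2  2  2  3  3
 Q  0  1  1  2  2  2  2  2  2  2  2  3  3
 P  0  1  1  2  2  2  2  2  3  3  3  3  3
 A  0  1  1  2  2  2  2  3  3  3  4  4  4
 A  0  1  1  2  2  2  2  3  3  3  4  4  5
 W  0  1  1  2  2  2  3  3  3  3  4  5  5
dp[11][12] = 5. One LCS (by backtracking along matches): APPAA.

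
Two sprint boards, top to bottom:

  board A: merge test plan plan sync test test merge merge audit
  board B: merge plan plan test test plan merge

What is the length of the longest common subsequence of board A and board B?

6

Pick merge at board A[1]=board B[1], then plan at board A[3]=board B[2], then plan at board A[4]=board B[3], then test at board A[6]=board B[4], then test at board A[7]=board B[5], then merge at board A[9]=board B[7]; all 6 tasks appear in both, in order. The LCS DP gives dp[10][7] = 6, so this is optimal.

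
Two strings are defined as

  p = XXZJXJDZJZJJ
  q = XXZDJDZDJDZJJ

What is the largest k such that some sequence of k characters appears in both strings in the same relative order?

Match X (p #1, q #1), X (p #2, q #2), Z (p #3, q #3), J (p #6, q #5), D (p #7, q #6), Z (p #8, q #7), J (p #9, q #9), Z (p #10, q #11), J (p #11, q #12), J (p #12, q #13) — 10 characters in the same relative order in both. The LCS DP gives dp[12][13] = 10, so this is optimal.

10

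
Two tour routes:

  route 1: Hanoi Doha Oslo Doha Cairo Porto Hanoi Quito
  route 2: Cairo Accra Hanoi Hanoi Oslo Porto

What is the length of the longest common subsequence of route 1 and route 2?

Pick Hanoi [1,4]; then Oslo [3,5]; then Porto [6,6]; all 3 stops appear in both, in order. Since dp[8][6] = 3, nothing longer is possible.

3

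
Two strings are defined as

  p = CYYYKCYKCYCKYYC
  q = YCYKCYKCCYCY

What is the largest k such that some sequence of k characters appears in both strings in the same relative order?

10

Match C at p[1]=q[2]; then Y at p[4]=q[3]; then K at p[5]=q[4]; then C at p[6]=q[5]; then Y at p[7]=q[6]; then K at p[8]=q[7]; then C at p[9]=q[9]; then Y at p[10]=q[10]; then C at p[11]=q[11]; then Y at p[14]=q[12] — 10 characters in the same relative order in both. The LCS DP gives dp[15][12] = 10, so this is optimal.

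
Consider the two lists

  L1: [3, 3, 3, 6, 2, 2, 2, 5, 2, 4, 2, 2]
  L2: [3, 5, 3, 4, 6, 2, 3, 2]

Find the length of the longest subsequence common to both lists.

One common subsequence of length 5: 3 (L1 #1, L2 #1), 3 (L1 #2, L2 #3), 6 (L1 #4, L2 #5), 2 (L1 #5, L2 #6), 2 (L1 #12, L2 #8). Since dp[12][8] = 5, nothing longer is possible.

5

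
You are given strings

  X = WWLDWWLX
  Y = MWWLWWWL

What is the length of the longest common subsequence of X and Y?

One common subsequence of length 6: W at X[1]=Y[2]; then W at X[2]=Y[3]; then L at X[3]=Y[4]; then W at X[5]=Y[6]; then W at X[6]=Y[7]; then L at X[7]=Y[8]. The LCS DP gives dp[8][8] = 6, so this is optimal.

6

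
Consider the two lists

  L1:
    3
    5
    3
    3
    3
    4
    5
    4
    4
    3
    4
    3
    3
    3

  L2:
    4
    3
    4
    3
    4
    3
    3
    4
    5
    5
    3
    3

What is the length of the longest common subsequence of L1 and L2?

Pick 3 at L1[1]=L2[2] → 3 at L1[3]=L2[4] → 3 at L1[4]=L2[6] → 3 at L1[5]=L2[7] → 4 at L1[6]=L2[8] → 5 at L1[7]=L2[10] → 3 at L1[13]=L2[11] → 3 at L1[14]=L2[12]; all 8 values appear in both, in order. dp[14][12] = 8 confirms this is the maximum.

8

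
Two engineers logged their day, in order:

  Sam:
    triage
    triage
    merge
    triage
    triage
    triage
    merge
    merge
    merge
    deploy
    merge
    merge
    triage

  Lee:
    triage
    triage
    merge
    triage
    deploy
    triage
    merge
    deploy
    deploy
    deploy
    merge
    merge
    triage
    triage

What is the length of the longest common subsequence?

Pick triage at Sam[1]=Lee[1]; then triage at Sam[2]=Lee[2]; then merge at Sam[3]=Lee[3]; then triage at Sam[4]=Lee[4]; then triage at Sam[6]=Lee[6]; then merge at Sam[7]=Lee[7]; then deploy at Sam[10]=Lee[10]; then merge at Sam[11]=Lee[11]; then merge at Sam[12]=Lee[12]; then triage at Sam[13]=Lee[14]; all 10 tasks appear in both, in order. dp[13][14] = 10 confirms this is the maximum.

10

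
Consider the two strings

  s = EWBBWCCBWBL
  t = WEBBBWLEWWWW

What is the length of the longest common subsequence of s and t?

Match E (s #1, t #2), then B (s #3, t #3), then B (s #4, t #4), then B (s #8, t #5), then W (s #9, t #6), then L (s #11, t #7) — 6 characters in the same relative order in both. The LCS DP gives dp[11][12] = 6, so this is optimal.

6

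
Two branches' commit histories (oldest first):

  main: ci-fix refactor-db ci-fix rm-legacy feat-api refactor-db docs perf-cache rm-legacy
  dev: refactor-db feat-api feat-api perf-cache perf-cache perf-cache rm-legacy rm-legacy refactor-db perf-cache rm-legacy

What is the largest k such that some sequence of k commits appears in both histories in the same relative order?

One common subsequence of length 5: refactor-db (main #2, dev #1) → rm-legacy (main #4, dev #8) → refactor-db (main #6, dev #9) → perf-cache (main #8, dev #10) → rm-legacy (main #9, dev #11). dp[9][11] = 5 confirms this is the maximum.

5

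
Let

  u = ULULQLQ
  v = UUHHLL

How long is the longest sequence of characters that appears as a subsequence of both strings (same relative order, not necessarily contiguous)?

4

Let dp[i][j] be the LCS length of the first i characters of u and the first j characters of v. dp[i][j] = dp[i-1][j-1]+1 when the i-th and j-th characters match, else max(dp[i-1][j], dp[i][j-1]).
    ·  U  U  H  H  L  L
 ·  0  0  0  0  0  0  0
 U  0  1  1  1  1  1  1
 L  0  1  1  1  1  2  2
 U  0  1  2  2  2  2  2
 L  0  1  2  2  2  3  3
 Q  0  1  2  2  2  3  3
 L  0  1  2  2  2  3  4
 Q  0  1  2  2  2  3  4
dp[7][6] = 4. One LCS (by backtracking along matches): UULL.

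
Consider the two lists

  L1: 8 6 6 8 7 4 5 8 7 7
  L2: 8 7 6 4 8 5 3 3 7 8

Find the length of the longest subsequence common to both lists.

5

Pick 8 (L1 #1, L2 #1), 6 (L1 #2, L2 #3), 8 (L1 #4, L2 #5), 7 (L1 #5, L2 #9), 8 (L1 #8, L2 #10); all 5 values appear in both, in order, and the DP table's final entry dp[10][10] is also 5, so no common subsequence is longer.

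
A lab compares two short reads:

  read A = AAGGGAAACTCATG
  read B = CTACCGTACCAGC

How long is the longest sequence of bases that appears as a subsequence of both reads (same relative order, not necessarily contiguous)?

Taking A at read A[1]=read B[3], then G at read A[3]=read B[6], then A at read A[8]=read B[8], then C at read A[9]=read B[9], then C at read A[11]=read B[10], then A at read A[12]=read B[11], then G at read A[14]=read B[12] gives a common subsequence of length 7. The LCS DP gives dp[14][13] = 7, so this is optimal.

7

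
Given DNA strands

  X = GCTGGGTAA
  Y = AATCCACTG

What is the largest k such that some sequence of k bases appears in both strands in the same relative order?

Let dp[i][j] be the LCS length of the first i bases of X and the first j bases of Y. dp[i][j] = dp[i-1][j-1]+1 when the i-th and j-th bases match, else max(dp[i-1][j], dp[i][j-1]).
    ·  A  A  T  C  C  A  C  T  G
 ·  0  0  0  0  0  0  0  0  0  0
 G  0  0  0  0  0  0  0  0  0  1
 C  0  0  0  0  1  1  1  1  1  1
 T  0  0  0  1  1  1  1  1  2  2
 G  0  0  0  1  1  1  1  1  2  3
 G  0  0  0  1  1  1  1  1  2  3
 G  0  0  0  1  1  1  1  1  2  3
 T  0  0  0  1  1  1  1  1  2  3
 A  0  1  1  1  1  1  2  2  2  3
 A  0  1  2  2  2  2  2  2  2  3
dp[9][9] = 3. One LCS (by backtracking along matches): CTG.

3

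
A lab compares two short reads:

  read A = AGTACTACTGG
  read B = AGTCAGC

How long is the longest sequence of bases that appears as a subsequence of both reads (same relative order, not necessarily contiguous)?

6

Let dp[i][j] be the LCS length of the first i bases of read A and the first j bases of read B. dp[i][j] = dp[i-1][j-1]+1 when the i-th and j-th bases match, else max(dp[i-1][j], dp[i][j-1]).
    ·  A  G  T  C  A  G  C
 ·  0  0  0  0  0  0  0  0
 A  0  1  1  1  1  1  1  1
 G  0  1  2  2  2  2  2  2
 T  0  1  2  3  3  3  3  3
 A  0  1  2  3  3  4  4  4
 C  0  1  2  3  4  4  4  5
 T  0  1  2  3  4  4  4  5
 A  0  1  2  3  4  5  5  5
 C  0  1  2  3  4  5  5  6
 T  0  1  2  3  4  5  5  6
 G  0  1  2  3  4  5  6  6
 G  0  1  2  3  4  5  6  6
dp[11][7] = 6. One LCS (by backtracking along matches): AGTCAC.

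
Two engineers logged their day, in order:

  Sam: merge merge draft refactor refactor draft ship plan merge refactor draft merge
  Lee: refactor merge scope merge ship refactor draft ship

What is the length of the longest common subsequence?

5

One common subsequence of length 5: merge [1,2] → merge [2,4] → refactor [5,6] → draft [6,7] → ship [7,8]. dp[12][8] = 5 confirms this is the maximum.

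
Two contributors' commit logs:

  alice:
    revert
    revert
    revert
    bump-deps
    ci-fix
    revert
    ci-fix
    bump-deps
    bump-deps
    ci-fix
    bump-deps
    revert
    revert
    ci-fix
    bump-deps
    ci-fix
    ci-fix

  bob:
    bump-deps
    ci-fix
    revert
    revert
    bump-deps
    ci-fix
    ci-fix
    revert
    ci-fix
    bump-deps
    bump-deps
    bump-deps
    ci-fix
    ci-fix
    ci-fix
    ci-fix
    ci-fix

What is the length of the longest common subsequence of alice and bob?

12

Taking revert at alice[2]=bob[3] → revert at alice[3]=bob[4] → bump-deps at alice[4]=bob[5] → ci-fix at alice[5]=bob[7] → revert at alice[6]=bob[8] → ci-fix at alice[7]=bob[9] → bump-deps at alice[8]=bob[11] → bump-deps at alice[9]=bob[12] → ci-fix at alice[10]=bob[14] → ci-fix at alice[14]=bob[15] → ci-fix at alice[16]=bob[16] → ci-fix at alice[17]=bob[17] gives a common subsequence of length 12, and the DP table's final entry dp[17][17] is also 12, so no common subsequence is longer.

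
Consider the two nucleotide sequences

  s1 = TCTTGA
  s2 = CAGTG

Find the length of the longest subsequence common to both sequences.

3

Match C [2,1] → T [4,4] → G [5,5] — 3 bases in the same relative order in both. dp[6][5] = 3 confirms this is the maximum.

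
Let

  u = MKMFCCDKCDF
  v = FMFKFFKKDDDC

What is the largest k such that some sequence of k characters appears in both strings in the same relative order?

5

Let dp[i][j] be the LCS length of the first i characters of u and the first j characters of v. dp[i][j] = dp[i-1][j-1]+1 when the i-th and j-th characters match, else max(dp[i-1][j], dp[i][j-1]).
    ·  F  M  F  K  F  F  K  K  D  D  D  C
 ·  0  0  0  0  0  0  0  0  0  0  0  0  0
 M  0  0  1  1  1  1  1  1  1  1  1  1  1
 K  0  0  1  1  2  2  2  2  2  2  2  2  2
 M  0  0  1  1  2  2  2  2  2  2  2  2  2
 F  0  1  1  2  2  3  3  3  3  3  3  3  3
 C  0  1  1  2  2  3  3  3  3  3  3  3  4
 C  0  1  1  2  2  3  3  3  3  3  3  3  4
 D  0  1  1  2  2  3  3  3  3  4  4  4  4
 K  0  1  1  2  3  3  3  4  4  4  4  4  4
 C  0  1  1  2  3  3  3  4  4  4  4  4  5
 D  0  1  1  2  3  3  3  4  4  5  5  5  5
 F  0  1  1  2  3  4  4  4  4  5  5  5  5
dp[11][12] = 5. One LCS (by backtracking along matches): MKFDC.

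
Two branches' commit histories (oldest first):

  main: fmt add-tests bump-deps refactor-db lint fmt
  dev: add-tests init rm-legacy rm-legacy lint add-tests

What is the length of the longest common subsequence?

2

Pick add-tests [2,1] → lint [5,5]; all 2 commits appear in both, in order. Since dp[6][6] = 2, nothing longer is possible.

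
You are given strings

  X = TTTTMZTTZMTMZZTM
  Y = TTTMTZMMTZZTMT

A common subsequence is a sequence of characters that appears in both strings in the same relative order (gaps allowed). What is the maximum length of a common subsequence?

12

One common subsequence of length 12: T (X #2, Y #1), T (X #3, Y #2), T (X #4, Y #3), M (X #5, Y #4), T (X #8, Y #5), Z (X #9, Y #6), M (X #10, Y #8), T (X #11, Y #9), Z (X #13, Y #10), Z (X #14, Y #11), T (X #15, Y #12), M (X #16, Y #13). Since dp[16][14] = 12, nothing longer is possible.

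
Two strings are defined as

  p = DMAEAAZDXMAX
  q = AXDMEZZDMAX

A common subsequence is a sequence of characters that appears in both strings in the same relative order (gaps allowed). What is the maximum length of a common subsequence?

8

Let dp[i][j] be the LCS length of the first i characters of p and the first j characters of q. dp[i][j] = dp[i-1][j-1]+1 when the i-th and j-th characters match, else max(dp[i-1][j], dp[i][j-1]).
    ·  A  X  D  M  E  Z  Z  D  M  A  X
 ·  0  0  0  0  0  0  0  0  0  0  0  0
 D  0  0  0  1  1  1  1  1  1  1  1  1
 M  0  0  0  1  2  2  2  2  2  2  2  2
 A  0  1  1  1  2  2  2  2  2  2  3  3
 E  0  1  1  1  2  3  3  3  3  3  3  3
 A  0  1  1  1  2  3  3  3  3  3  4  4
 A  0  1  1  1  2  3  3  3  3  3  4  4
 Z  0  1  1  1  2  3  4  4  4  4  4  4
 D  0  1  1  2  2  3  4  4  5  5  5  5
 X  0  1  2  2  2  3  4  4  5  5  5  6
 M  0  1  2  2  3  3  4  4  5  6  6  6
 A  0  1  2  2  3  3  4  4  5  6  7  7
 X  0  1  2  2  3  3  4  4  5  6  7  8
dp[12][11] = 8. One LCS (by backtracking along matches): DMEZDMAX.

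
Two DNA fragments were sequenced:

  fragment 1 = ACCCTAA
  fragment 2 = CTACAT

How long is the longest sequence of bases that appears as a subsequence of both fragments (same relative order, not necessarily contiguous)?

Taking C at fragment 1[4]=fragment 2[1] → T at fragment 1[5]=fragment 2[2] → A at fragment 1[6]=fragment 2[3] → A at fragment 1[7]=fragment 2[5] gives a common subsequence of length 4. dp[7][6] = 4 confirms this is the maximum.

4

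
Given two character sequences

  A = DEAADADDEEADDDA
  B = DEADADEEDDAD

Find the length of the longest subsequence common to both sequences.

Match D (A #1, B #1), then E (A #2, B #2), then A (A #4, B #3), then D (A #5, B #4), then A (A #6, B #5), then D (A #8, B #6), then E (A #9, B #7), then E (A #10, B #8), then D (A #12, B #9), then D (A #13, B #10), then D (A #14, B #12) — 11 characters in the same relative order in both, and the DP table's final entry dp[15][12] is also 11, so no common subsequence is longer.

11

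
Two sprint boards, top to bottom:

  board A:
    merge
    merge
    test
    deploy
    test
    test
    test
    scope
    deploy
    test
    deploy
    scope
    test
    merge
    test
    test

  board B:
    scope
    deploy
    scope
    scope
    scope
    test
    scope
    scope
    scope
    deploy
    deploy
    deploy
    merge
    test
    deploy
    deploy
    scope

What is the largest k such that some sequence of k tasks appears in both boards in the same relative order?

7

Match deploy (board A #4, board B #2), then test (board A #5, board B #6), then scope (board A #8, board B #9), then deploy (board A #9, board B #12), then test (board A #10, board B #14), then deploy (board A #11, board B #16), then scope (board A #12, board B #17) — 7 tasks in the same relative order in both. The LCS DP gives dp[16][17] = 7, so this is optimal.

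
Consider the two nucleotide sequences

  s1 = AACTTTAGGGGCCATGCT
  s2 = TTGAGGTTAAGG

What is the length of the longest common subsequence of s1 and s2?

Pick T (s1 #4, s2 #1) → T (s1 #5, s2 #2) → A (s1 #7, s2 #4) → G (s1 #8, s2 #5) → G (s1 #9, s2 #6) → G (s1 #11, s2 #11) → G (s1 #16, s2 #12); all 7 bases appear in both, in order. The LCS DP gives dp[18][12] = 7, so this is optimal.

7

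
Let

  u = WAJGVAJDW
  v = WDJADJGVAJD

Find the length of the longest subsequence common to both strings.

Let dp[i][j] be the LCS length of the first i characters of u and the first j characters of v. dp[i][j] = dp[i-1][j-1]+1 when the i-th and j-th characters match, else max(dp[i-1][j], dp[i][j-1]).
    ·  W  D  J  A  D  J  G  V  A  J  D
 ·  0  0  0  0  0  0  0  0  0  0  0  0
 W  0  1  1  1  1  1  1  1  1  1  1  1
 A  0  1  1  1  2  2  2  2  2  2  2  2
 J  0  1  1  2  2  2  3  3  3  3  3  3
 G  0  1  1  2  2  2  3  4  4  4  4  4
 V  0  1  1  2  2  2  3  4  5  5  5  5
 A  0  1  1  2  3  3  3  4  5  6  6  6
 J  0  1  1  2  3  3  4  4  5  6  7  7
 D  0  1  2  2  3  4  4  4  5  6  7  8
 W  0  1  2  2  3  4  4  4  5  6  7  8
dp[9][11] = 8. One LCS (by backtracking along matches): WAJGVAJD.

8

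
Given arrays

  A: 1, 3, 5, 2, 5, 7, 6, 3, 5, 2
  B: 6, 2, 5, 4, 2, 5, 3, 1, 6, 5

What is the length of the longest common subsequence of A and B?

5

One common subsequence of length 5: 5 [3,3], then 2 [4,5], then 5 [5,6], then 6 [7,9], then 5 [9,10]. dp[10][10] = 5 confirms this is the maximum.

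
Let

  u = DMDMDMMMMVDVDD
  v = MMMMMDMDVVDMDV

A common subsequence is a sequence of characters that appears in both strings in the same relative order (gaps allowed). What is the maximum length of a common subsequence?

10

One common subsequence of length 10: M (u #2, v #1) → M (u #4, v #2) → M (u #6, v #3) → M (u #7, v #4) → M (u #8, v #5) → M (u #9, v #7) → V (u #10, v #9) → V (u #12, v #10) → D (u #13, v #11) → D (u #14, v #13). Since dp[14][14] = 10, nothing longer is possible.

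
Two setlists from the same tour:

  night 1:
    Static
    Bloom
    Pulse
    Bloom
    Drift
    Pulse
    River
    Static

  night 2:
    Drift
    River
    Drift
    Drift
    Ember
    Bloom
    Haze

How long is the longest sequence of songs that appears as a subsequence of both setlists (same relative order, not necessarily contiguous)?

Match Drift (night 1 #5, night 2 #1), then River (night 1 #7, night 2 #2) — 2 songs in the same relative order in both. dp[8][7] = 2 confirms this is the maximum.

2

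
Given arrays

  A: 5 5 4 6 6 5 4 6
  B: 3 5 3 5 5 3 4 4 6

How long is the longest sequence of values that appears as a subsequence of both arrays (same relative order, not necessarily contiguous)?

5

Match 5 (A #1, B #4), then 5 (A #2, B #5), then 4 (A #3, B #7), then 4 (A #7, B #8), then 6 (A #8, B #9) — 5 values in the same relative order in both. dp[8][9] = 5 confirms this is the maximum.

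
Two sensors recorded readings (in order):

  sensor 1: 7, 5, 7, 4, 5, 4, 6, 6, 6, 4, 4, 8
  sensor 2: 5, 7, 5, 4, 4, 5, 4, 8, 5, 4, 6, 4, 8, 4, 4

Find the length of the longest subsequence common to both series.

Pick 7 [1,2], 5 [2,6], 4 [4,7], 5 [5,9], 4 [6,10], 6 [7,11], 4 [10,14], 4 [11,15]; all 8 values appear in both, in order. Since dp[12][15] = 8, nothing longer is possible.

8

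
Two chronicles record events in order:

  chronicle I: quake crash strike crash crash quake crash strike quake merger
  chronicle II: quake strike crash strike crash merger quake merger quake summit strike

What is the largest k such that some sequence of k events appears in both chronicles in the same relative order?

6

Match quake [1,1], then crash [2,3], then strike [3,4], then crash [4,5], then quake [6,9], then strike [8,11] — 6 events in the same relative order in both. Since dp[10][11] = 6, nothing longer is possible.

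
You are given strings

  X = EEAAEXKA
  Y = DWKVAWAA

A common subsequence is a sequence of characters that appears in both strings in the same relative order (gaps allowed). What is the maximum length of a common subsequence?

3

Let dp[i][j] be the LCS length of the first i characters of X and the first j characters of Y. dp[i][j] = dp[i-1][j-1]+1 when the i-th and j-th characters match, else max(dp[i-1][j], dp[i][j-1]).
    ·  D  W  K  V  A  W  A  A
 ·  0  0  0  0  0  0  0  0  0
 E  0  0  0  0  0  0  0  0  0
 E  0  0  0  0  0  0  0  0  0
 A  0  0  0  0  0  1  1  1  1
 A  0  0  0  0  0  1  1  2  2
 E  0  0  0  0  0  1  1  2  2
 X  0  0  0  0  0  1  1  2  2
 K  0  0  0  1  1  1  1  2  2
 A  0  0  0  1  1  2  2  2  3
dp[8][8] = 3. One LCS (by backtracking along matches): AAA.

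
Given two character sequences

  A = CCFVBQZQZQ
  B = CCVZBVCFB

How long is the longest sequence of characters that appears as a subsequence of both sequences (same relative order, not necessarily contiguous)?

Let dp[i][j] be the LCS length of the first i characters of A and the first j characters of B. dp[i][j] = dp[i-1][j-1]+1 when the i-th and j-th characters match, else max(dp[i-1][j], dp[i][j-1]).
    ·  C  C  V  Z  B  V  C  F  B
 ·  0  0  0  0  0  0  0  0  0  0
 C  0  1  1  1  1  1  1  1  1  1
 C  0  1  2  2  2  2  2  2  2  2
 F  0  1  2  2  2  2  2  2  3  3
 V  0  1  2  3  3  3  3  3  3  3
 B  0  1  2  3  3  4  4  4  4  4
 Q  0  1  2  3  3  4  4  4  4  4
 Z  0  1  2  3  4  4  4  4  4  4
 Q  0  1  2  3  4  4  4  4  4  4
 Z  0  1  2  3  4  4  4  4  4  4
 Q  0  1  2  3  4  4  4  4  4  4
dp[10][9] = 4. One LCS (by backtracking along matches): CCFB.

4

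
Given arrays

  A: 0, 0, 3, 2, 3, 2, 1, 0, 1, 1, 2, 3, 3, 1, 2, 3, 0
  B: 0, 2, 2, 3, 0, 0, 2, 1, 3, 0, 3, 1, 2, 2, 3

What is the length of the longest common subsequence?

Match 0 [1,1], 2 [4,3], 3 [5,4], 2 [6,7], 1 [7,8], 0 [8,10], 1 [10,12], 2 [11,13], 2 [15,14], 3 [16,15] — 10 values in the same relative order in both. Since dp[17][15] = 10, nothing longer is possible.

10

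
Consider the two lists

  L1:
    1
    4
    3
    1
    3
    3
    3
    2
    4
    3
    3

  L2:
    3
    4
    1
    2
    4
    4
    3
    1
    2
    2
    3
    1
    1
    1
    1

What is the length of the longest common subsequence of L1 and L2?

6

Pick 1 (L1 #1, L2 #3) → 4 (L1 #2, L2 #6) → 3 (L1 #3, L2 #7) → 1 (L1 #4, L2 #8) → 2 (L1 #8, L2 #10) → 3 (L1 #10, L2 #11); all 6 values appear in both, in order. dp[11][15] = 6 confirms this is the maximum.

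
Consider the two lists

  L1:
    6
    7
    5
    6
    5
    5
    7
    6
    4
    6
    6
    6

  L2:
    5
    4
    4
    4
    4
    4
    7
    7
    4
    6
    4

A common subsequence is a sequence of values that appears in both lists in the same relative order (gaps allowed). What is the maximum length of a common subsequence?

4

Match 7 (L1 #2, L2 #7), 7 (L1 #7, L2 #8), 6 (L1 #8, L2 #10), 4 (L1 #9, L2 #11) — 4 values in the same relative order in both, and the DP table's final entry dp[12][11] is also 4, so no common subsequence is longer.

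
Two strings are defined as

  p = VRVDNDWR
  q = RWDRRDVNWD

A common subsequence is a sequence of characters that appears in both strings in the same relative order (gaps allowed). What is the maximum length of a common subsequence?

Match R [2,5] → V [3,7] → N [5,8] → D [6,10] — 4 characters in the same relative order in both. The LCS DP gives dp[8][10] = 4, so this is optimal.

4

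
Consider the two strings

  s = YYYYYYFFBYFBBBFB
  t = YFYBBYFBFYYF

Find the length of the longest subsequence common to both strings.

7

One common subsequence of length 7: Y [1,1], Y [2,3], Y [6,6], F [7,7], F [8,9], Y [10,11], F [15,12]. dp[16][12] = 7 confirms this is the maximum.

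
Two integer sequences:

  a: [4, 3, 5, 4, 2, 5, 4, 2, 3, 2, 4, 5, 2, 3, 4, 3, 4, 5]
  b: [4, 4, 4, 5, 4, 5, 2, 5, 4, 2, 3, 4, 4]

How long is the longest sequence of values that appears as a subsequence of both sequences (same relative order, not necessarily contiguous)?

10

Match 4 [1,3]; then 5 [3,4]; then 4 [4,5]; then 2 [5,7]; then 5 [6,8]; then 4 [11,9]; then 2 [13,10]; then 3 [14,11]; then 4 [15,12]; then 4 [17,13] — 10 values in the same relative order in both, and the DP table's final entry dp[18][13] is also 10, so no common subsequence is longer.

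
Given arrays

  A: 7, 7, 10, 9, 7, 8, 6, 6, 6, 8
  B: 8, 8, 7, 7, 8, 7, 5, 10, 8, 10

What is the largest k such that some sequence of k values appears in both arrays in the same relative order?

Let dp[i][j] be the LCS length of the first i values of A and the first j values of B. dp[i][j] = dp[i-1][j-1]+1 when the i-th and j-th values match, else max(dp[i-1][j], dp[i][j-1]).
    ·  8  8  7  7  8  7  5 10  8 10
 ·  0  0  0  0  0  0  0  0  0  0  0
 7  0  0  0  1  1  1  1  1  1  1  1
 7  0  0  0  1  2  2  2  2  2  2  2
10  0  0  0  1  2  2  2  2  3  3  3
 9  0  0  0  1  2  2  2  2  3  3  3
 7  0  0  0  1  2  2  3  3  3  3  3
 8  0  1  1  1  2  3  3  3  3  4  4
 6  0  1  1  1  2  3  3  3  3  4  4
 6  0  1  1  1  2  3  3  3  3  4  4
 6  0  1  1  1  2  3  3  3  3  4  4
 8  0  1  2  2  2  3  3  3  3  4  4
dp[10][10] = 4. One LCS (by backtracking along matches): 7, 7, 10, 8.

4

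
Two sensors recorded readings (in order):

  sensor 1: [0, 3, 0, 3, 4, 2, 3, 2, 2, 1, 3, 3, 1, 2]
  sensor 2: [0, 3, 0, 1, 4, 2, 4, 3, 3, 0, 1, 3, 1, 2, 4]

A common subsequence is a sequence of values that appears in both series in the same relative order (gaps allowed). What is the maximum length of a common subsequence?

10

Pick 0 [1,1], then 3 [2,2], then 0 [3,3], then 4 [5,5], then 2 [6,6], then 3 [7,9], then 1 [10,11], then 3 [12,12], then 1 [13,13], then 2 [14,14]; all 10 values appear in both, in order. Since dp[14][15] = 10, nothing longer is possible.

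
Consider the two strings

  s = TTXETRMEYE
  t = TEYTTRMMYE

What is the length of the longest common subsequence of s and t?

7

Match T (s #1, t #1), T (s #2, t #4), T (s #5, t #5), R (s #6, t #6), M (s #7, t #8), Y (s #9, t #9), E (s #10, t #10) — 7 characters in the same relative order in both. dp[10][10] = 7 confirms this is the maximum.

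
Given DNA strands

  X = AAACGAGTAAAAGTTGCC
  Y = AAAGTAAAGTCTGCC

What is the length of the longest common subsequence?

14

Match A [2,1], then A [3,2], then A [6,3], then G [7,4], then T [8,5], then A [10,6], then A [11,7], then A [12,8], then G [13,9], then T [14,10], then T [15,12], then G [16,13], then C [17,14], then C [18,15] — 14 bases in the same relative order in both. Since dp[18][15] = 14, nothing longer is possible.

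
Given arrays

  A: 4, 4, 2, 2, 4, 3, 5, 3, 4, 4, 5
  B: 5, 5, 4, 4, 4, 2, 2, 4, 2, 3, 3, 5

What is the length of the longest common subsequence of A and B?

One common subsequence of length 8: 4 at A[1]=B[4], 4 at A[2]=B[5], 2 at A[3]=B[6], 2 at A[4]=B[7], 4 at A[5]=B[8], 3 at A[6]=B[10], 3 at A[8]=B[11], 5 at A[11]=B[12]. The LCS DP gives dp[11][12] = 8, so this is optimal.

8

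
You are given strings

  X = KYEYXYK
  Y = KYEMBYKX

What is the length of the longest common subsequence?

Taking K (X #1, Y #1) → Y (X #2, Y #2) → E (X #3, Y #3) → Y (X #4, Y #6) → X (X #5, Y #8) gives a common subsequence of length 5. Since dp[7][8] = 5, nothing longer is possible.

5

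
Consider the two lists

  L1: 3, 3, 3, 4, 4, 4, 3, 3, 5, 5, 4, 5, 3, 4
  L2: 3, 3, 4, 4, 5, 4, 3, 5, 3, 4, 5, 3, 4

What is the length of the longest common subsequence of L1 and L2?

One common subsequence of length 11: 3 [2,1]; then 3 [3,2]; then 4 [4,3]; then 4 [5,4]; then 4 [6,6]; then 3 [7,7]; then 3 [8,9]; then 4 [11,10]; then 5 [12,11]; then 3 [13,12]; then 4 [14,13]. The LCS DP gives dp[14][13] = 11, so this is optimal.

11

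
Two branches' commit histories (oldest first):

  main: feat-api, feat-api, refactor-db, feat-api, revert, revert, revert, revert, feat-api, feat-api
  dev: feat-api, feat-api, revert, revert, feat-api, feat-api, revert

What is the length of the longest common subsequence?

One common subsequence of length 6: feat-api [2,1], feat-api [4,2], revert [7,3], revert [8,4], feat-api [9,5], feat-api [10,6]. The LCS DP gives dp[10][7] = 6, so this is optimal.

6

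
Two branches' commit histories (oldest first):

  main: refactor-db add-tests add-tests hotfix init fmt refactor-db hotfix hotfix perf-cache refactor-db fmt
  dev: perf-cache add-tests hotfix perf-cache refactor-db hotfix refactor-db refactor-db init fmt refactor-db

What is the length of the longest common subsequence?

6

Match add-tests [3,2], hotfix [4,3], refactor-db [7,5], hotfix [8,6], refactor-db [11,8], fmt [12,10] — 6 commits in the same relative order in both. The LCS DP gives dp[12][11] = 6, so this is optimal.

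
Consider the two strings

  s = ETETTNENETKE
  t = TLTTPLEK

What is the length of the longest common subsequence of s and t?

Let dp[i][j] be the LCS length of the first i characters of s and the first j characters of t. dp[i][j] = dp[i-1][j-1]+1 when the i-th and j-th characters match, else max(dp[i-1][j], dp[i][j-1]).
    ·  T  L  T  T  P  L  E  K
 ·  0  0  0  0  0  0  0  0  0
 E  0  0  0  0  0  0  0  1  1
 T  0  1  1  1  1  1  1  1  1
 E  0  1  1  1  1  1  1  2  2
 T  0  1  1  2  2  2  2  2  2
 T  0  1  1  2  3  3  3  3  3
 N  0  1  1  2  3  3  3  3  3
 E  0  1  1  2  3  3  3  4  4
 N  0  1  1  2  3  3  3  4  4
 E  0  1  1  2  3  3  3  4  4
 T  0  1  1  2  3  3  3  4  4
 K  0  1  1  2  3  3  3  4  5
 E  0  1  1  2  3  3  3  4  5
dp[12][8] = 5. One LCS (by backtracking along matches): TTTEK.

5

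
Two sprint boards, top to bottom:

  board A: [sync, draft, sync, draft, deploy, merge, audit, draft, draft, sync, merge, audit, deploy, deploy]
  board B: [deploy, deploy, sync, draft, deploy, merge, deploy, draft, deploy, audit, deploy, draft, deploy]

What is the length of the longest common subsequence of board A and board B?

8

Taking sync [3,3] → draft [4,4] → deploy [5,5] → merge [6,6] → draft [8,8] → audit [12,10] → deploy [13,11] → deploy [14,13] gives a common subsequence of length 8, and the DP table's final entry dp[14][13] is also 8, so no common subsequence is longer.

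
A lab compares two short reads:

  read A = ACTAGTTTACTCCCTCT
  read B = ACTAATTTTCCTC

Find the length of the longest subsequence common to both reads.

Pick A (read A #1, read B #1) → C (read A #2, read B #2) → T (read A #3, read B #3) → A (read A #4, read B #5) → T (read A #6, read B #6) → T (read A #7, read B #7) → T (read A #8, read B #8) → T (read A #11, read B #9) → C (read A #13, read B #10) → C (read A #14, read B #11) → T (read A #15, read B #12) → C (read A #16, read B #13); all 12 bases appear in both, in order, and the DP table's final entry dp[17][13] is also 12, so no common subsequence is longer.

12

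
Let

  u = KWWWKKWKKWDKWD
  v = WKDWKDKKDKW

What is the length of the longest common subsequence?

8

Pick K [1,2] → W [4,4] → K [5,5] → K [8,7] → K [9,8] → D [11,9] → K [12,10] → W [13,11]; all 8 characters appear in both, in order. Since dp[14][11] = 8, nothing longer is possible.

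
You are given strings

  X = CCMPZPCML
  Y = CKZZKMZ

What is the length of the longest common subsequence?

3

Let dp[i][j] be the LCS length of the first i characters of X and the first j characters of Y. dp[i][j] = dp[i-1][j-1]+1 when the i-th and j-th characters match, else max(dp[i-1][j], dp[i][j-1]).
    ·  C  K  Z  Z  K  M  Z
 ·  0  0  0  0  0  0  0  0
 C  0  1  1  1  1  1  1  1
 C  0  1  1  1  1  1  1  1
 M  0  1  1  1  1  1  2  2
 P  0  1  1  1  1  1  2  2
 Z  0  1  1  2  2  2  2  3
 P  0  1  1  2  2  2  2  3
 C  0  1  1  2  2  2  2  3
 M  0  1  1  2  2  2  3  3
 L  0  1  1  2  2  2  3  3
dp[9][7] = 3. One LCS (by backtracking along matches): CMZ.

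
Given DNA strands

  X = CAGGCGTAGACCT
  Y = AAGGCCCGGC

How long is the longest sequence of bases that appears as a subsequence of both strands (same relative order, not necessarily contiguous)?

One common subsequence of length 7: A [2,2], G [3,3], G [4,4], C [5,7], G [6,8], G [9,9], C [12,10]. dp[13][10] = 7 confirms this is the maximum.

7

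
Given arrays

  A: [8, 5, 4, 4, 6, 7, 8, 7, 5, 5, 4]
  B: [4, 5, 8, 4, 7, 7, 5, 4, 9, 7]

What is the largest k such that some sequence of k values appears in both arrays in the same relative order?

Let dp[i][j] be the LCS length of the first i values of A and the first j values of B. dp[i][j] = dp[i-1][j-1]+1 when the i-th and j-th values match, else max(dp[i-1][j], dp[i][j-1]).
    ·  4  5  8  4  7  7  5  4  9  7
 ·  0  0  0  0  0  0  0  0  0  0  0
 8  0  0  0  1  1  1  1  1  1  1  1
 5  0  0  1  1  1  1  1  2  2  2  2
 4  0  1  1  1  2  2  2  2  3  3  3
 4  0  1  1  1  2  2  2  2  3  3  3
 6  0  1  1  1  2  2  2  2  3  3  3
 7  0  1  1  1  2  3  3  3  3  3  4
 8  0  1  1  2  2  3  3  3  3  3  4
 7  0  1  1  2  2  3  4  4  4  4  4
 5  0  1  2  2  2  3  4  5  5  5  5
 5  0  1  2  2  2  3  4  5  5  5  5
 4  0  1  2  2  3  3  4  5  6  6  6
dp[11][10] = 6. One LCS (by backtracking along matches): 8, 4, 7, 7, 5, 4.

6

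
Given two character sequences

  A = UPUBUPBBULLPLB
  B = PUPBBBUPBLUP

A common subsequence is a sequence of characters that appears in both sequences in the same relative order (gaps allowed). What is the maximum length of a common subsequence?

Match U [1,2]; then P [2,3]; then B [4,6]; then U [5,7]; then P [6,8]; then B [7,9]; then U [9,11]; then P [12,12] — 8 characters in the same relative order in both. The LCS DP gives dp[14][12] = 8, so this is optimal.

8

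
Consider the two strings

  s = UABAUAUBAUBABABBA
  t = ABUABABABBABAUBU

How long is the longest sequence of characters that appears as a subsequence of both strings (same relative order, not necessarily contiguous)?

12

Match A at s[2]=t[1] → B at s[3]=t[2] → U at s[5]=t[3] → A at s[6]=t[4] → B at s[8]=t[5] → A at s[9]=t[6] → B at s[11]=t[7] → A at s[12]=t[8] → B at s[13]=t[10] → A at s[14]=t[11] → B at s[15]=t[12] → B at s[16]=t[15] — 12 characters in the same relative order in both. The LCS DP gives dp[17][16] = 12, so this is optimal.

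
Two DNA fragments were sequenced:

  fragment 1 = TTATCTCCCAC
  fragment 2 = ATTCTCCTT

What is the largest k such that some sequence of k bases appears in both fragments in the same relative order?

Let dp[i][j] be the LCS length of the first i bases of fragment 1 and the first j bases of fragment 2. dp[i][j] = dp[i-1][j-1]+1 when the i-th and j-th bases match, else max(dp[i-1][j], dp[i][j-1]).
    ·  A  T  T  C  T  C  C  T  T
 ·  0  0  0  0  0  0  0  0  0  0
 T  0  0  1  1  1  1  1  1  1  1
 T  0  0  1  2  2  2  2  2  2  2
 A  0  1  1  2  2  2  2  2  2  2
 T  0  1  2  2  2  3  3  3  3  3
 C  0  1  2  2  3  3  4  4  4  4
 T  0  1  2  3  3  4  4  4  5  5
 C  0  1  2  3  4  4  5  5  5  5
 C  0  1  2  3  4  4  5  6  6  6
 C  0  1  2  3  4  4  5  6  6  6
 A  0  1  2  3  4  4  5  6  6  6
 C  0  1  2  3  4  4  5  6  6  6
dp[11][9] = 6. One LCS (by backtracking along matches): TTCTCC.

6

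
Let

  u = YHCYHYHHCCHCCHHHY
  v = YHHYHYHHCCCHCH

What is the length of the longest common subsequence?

12

Pick Y at u[1]=v[1]; then H at u[2]=v[3]; then Y at u[4]=v[4]; then H at u[5]=v[5]; then Y at u[6]=v[6]; then H at u[7]=v[7]; then H at u[8]=v[8]; then C at u[9]=v[10]; then C at u[10]=v[11]; then H at u[11]=v[12]; then C at u[13]=v[13]; then H at u[16]=v[14]; all 12 characters appear in both, in order. The LCS DP gives dp[17][14] = 12, so this is optimal.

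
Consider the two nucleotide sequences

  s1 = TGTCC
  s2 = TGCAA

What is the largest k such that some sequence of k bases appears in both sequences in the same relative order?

3

Taking T [1,1], G [2,2], C [4,3] gives a common subsequence of length 3. dp[5][5] = 3 confirms this is the maximum.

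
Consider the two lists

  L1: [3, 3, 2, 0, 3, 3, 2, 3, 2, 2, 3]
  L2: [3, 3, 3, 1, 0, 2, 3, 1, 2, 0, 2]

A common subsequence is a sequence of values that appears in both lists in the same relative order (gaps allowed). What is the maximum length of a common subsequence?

Let dp[i][j] be the LCS length of the first i values of L1 and the first j values of L2. dp[i][j] = dp[i-1][j-1]+1 when the i-th and j-th values match, else max(dp[i-1][j], dp[i][j-1]).
    ·  3  3  3  1  0  2  3  1  2  0  2
 ·  0  0  0  0  0  0  0  0  0  0  0  0
 3  0  1  1  1  1  1  1  1  1  1  1  1
 3  0  1  2  2  2  2  2  2  2  2  2  2
 2  0  1  2  2  2  2  3  3  3  3  3  3
 0  0  1  2  2  2  3  3  3  3  3  4  4
 3  0  1  2  3  3  3  3  4  4  4  4  4
 3  0  1  2  3  3  3  3  4  4  4  4  4
 2  0  1  2  3  3  3  4  4  4  5  5  5
 3  0  1  2  3  3  3  4  5  5  5  5  5
 2  0  1  2  3  3  3  4  5  5  6  6  6
 2  0  1  2  3  3  3  4  5  5  6  6  7
 3  0  1  2  3  3  3  4  5  5  6  6  7
dp[11][11] = 7. One LCS (by backtracking along matches): 3, 3, 0, 2, 3, 2, 2.

7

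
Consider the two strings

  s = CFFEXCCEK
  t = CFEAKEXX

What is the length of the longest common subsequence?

Taking C (s #1, t #1) → F (s #2, t #2) → E (s #4, t #6) → X (s #5, t #8) gives a common subsequence of length 4. The LCS DP gives dp[9][8] = 4, so this is optimal.

4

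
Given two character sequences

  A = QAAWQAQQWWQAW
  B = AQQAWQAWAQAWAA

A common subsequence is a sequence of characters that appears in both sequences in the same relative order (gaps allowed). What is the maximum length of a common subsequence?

9

One common subsequence of length 9: Q (A #1, B #3) → A (A #3, B #4) → W (A #4, B #5) → Q (A #5, B #6) → A (A #6, B #7) → W (A #9, B #8) → Q (A #11, B #10) → A (A #12, B #11) → W (A #13, B #12). dp[13][14] = 9 confirms this is the maximum.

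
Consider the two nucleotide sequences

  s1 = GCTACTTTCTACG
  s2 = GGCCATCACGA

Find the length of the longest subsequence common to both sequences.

8

One common subsequence of length 8: G [1,2]; then C [2,4]; then A [4,5]; then T [8,6]; then C [9,7]; then A [11,8]; then C [12,9]; then G [13,10]. dp[13][11] = 8 confirms this is the maximum.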